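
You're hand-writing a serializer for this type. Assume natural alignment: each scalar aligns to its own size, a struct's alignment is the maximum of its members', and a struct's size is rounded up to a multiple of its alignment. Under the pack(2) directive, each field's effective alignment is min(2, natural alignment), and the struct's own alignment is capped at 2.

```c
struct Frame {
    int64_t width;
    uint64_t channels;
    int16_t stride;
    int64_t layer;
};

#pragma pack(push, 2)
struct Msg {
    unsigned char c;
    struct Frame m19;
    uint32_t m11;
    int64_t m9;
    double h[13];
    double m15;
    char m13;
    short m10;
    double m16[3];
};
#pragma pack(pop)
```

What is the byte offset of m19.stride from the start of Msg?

18

Frame: @0: width [8B, align 8] → 8; @8: channels [8B, align 8] → 16; @16: stride [2B, align 2] → 18; +6 pad (align 8); @24: layer [8B, align 8] → 32; size 32, align 8
@0: c [1B, align 1] → 1
+1 pad (align 2)
@2: m19 [32B, align 2] → 34
within Frame: stride at 16
2 + 16 = 18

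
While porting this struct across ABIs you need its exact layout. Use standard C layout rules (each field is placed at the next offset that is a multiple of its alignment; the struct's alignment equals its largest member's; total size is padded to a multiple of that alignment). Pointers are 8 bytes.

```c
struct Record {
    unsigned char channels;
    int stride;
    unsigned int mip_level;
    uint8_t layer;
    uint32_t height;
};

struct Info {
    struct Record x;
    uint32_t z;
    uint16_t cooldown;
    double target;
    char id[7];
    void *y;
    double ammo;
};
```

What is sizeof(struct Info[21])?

1344

Record: channels at 0 (size 1, align 1) → ends 1; pad 3 to align 4 for stride; stride at 4 (size 4, align 4) → ends 8; mip_level at 8 (size 4, align 4) → ends 12; layer at 12 (size 1, align 1) → ends 13; pad 3 to align 4 for height; height at 16 (size 4, align 4) → ends 20; total 20 bytes, alignment 4
x at 0 (size 20, align 4) → ends 20
z at 20 (size 4, align 4) → ends 24
cooldown at 24 (size 2, align 2) → ends 26
pad 6 to align 8 for target
target at 32 (size 8, align 8) → ends 40
id at 40 (size 7, align 1) → ends 47
pad 1 to align 8 for y
y at 48 (size 8, align 8) → ends 56
ammo at 56 (size 8, align 8) → ends 64
total 64 bytes, alignment 8
array of 21: 21 × 64 = 1344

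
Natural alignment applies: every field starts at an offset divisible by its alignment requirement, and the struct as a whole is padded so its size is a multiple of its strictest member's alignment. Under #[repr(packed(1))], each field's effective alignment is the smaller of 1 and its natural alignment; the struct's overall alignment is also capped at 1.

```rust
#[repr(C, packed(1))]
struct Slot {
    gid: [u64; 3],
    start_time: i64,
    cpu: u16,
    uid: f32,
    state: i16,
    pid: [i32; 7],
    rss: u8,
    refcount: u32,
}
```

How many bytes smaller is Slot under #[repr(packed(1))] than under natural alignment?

7

natural layout:
  @0: gid [24B, align 8] → 24
  @24: start_time [8B, align 8] → 32
  @32: cpu [2B, align 2] → 34
  +2 pad (align 4)
  @36: uid [4B, align 4] → 40
  @40: state [2B, align 2] → 42
  +2 pad (align 4)
  @44: pid [28B, align 4] → 72
  @72: rss [1B, align 1] → 73
  +3 pad (align 4)
  @76: refcount [4B, align 4] → 80
  size 80, align 8
packed(1) layout:
  @0: gid [24B, align 1] → 24
  @24: start_time [8B, align 1] → 32
  @32: cpu [2B, align 1] → 34
  @34: uid [4B, align 1] → 38
  @38: state [2B, align 1] → 40
  @40: pid [28B, align 1] → 68
  @68: rss [1B, align 1] → 69
  @69: refcount [4B, align 1] → 73
  size 73, align 1
80 − 73 = 7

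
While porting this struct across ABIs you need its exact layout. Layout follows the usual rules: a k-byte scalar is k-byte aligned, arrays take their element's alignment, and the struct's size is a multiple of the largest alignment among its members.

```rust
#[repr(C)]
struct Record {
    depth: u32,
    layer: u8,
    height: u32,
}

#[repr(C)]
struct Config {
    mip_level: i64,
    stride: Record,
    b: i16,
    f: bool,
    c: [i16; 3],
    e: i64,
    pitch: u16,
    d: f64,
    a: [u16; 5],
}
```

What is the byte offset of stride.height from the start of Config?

Record: @0: depth [4B, align 4] → 4; @4: layer [1B, align 1] → 5; +3 pad (align 4); @8: height [4B, align 4] → 12; size 12, align 4
@0: mip_level [8B, align 8] → 8
@8: stride [12B, align 4] → 20
within Record: height at 8
8 + 8 = 16

16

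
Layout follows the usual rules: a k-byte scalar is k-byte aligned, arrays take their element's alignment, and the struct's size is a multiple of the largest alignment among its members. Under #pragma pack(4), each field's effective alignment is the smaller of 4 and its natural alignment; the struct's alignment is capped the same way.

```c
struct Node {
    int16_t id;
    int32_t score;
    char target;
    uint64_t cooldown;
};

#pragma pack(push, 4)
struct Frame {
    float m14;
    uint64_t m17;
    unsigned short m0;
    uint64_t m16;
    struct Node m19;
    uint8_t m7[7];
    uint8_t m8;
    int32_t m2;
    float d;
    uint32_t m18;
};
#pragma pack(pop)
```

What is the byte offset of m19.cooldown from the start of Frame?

Node: id at 0 (size 2, align 2) → ends 2; pad 2 to align 4 for score; score at 4 (size 4, align 4) → ends 8; target at 8 (size 1, align 1) → ends 9; pad 7 to align 8 for cooldown; cooldown at 16 (size 8, align 8) → ends 24; total 24 bytes, alignment 8
m14 at 0 (size 4, align 4) → ends 4
m17 at 4 (size 8, align 4) → ends 12
m0 at 12 (size 2, align 2) → ends 14
pad 2 to align 4 for m16
m16 at 16 (size 8, align 4) → ends 24
m19 at 24 (size 24, align 4) → ends 48
within Node: cooldown at 16
24 + 16 = 40

40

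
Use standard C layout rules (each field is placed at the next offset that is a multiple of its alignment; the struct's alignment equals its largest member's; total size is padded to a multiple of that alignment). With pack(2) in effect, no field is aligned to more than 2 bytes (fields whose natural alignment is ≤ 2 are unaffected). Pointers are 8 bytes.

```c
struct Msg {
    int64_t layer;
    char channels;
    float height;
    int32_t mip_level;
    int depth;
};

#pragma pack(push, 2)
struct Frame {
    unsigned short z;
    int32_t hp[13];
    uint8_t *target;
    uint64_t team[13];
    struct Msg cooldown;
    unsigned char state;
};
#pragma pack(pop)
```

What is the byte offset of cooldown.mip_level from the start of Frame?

182

Msg: 0..8  layer  (8B, 8-aligned); 8..9  channels  (1B, 1-aligned); 9..12  -- padding (3B); 12..16  height  (4B, 4-aligned); 16..20  mip_level  (4B, 4-aligned); 20..24  depth  (4B, 4-aligned); sizeof = 24, alignof = 8
0..2  z  (2B, 2-aligned)
2..54  hp  (52B, 2-aligned)
54..62  target  (8B, 2-aligned)
62..166  team  (104B, 2-aligned)
166..190  cooldown  (24B, 2-aligned)
within Msg: mip_level at 16
166 + 16 = 182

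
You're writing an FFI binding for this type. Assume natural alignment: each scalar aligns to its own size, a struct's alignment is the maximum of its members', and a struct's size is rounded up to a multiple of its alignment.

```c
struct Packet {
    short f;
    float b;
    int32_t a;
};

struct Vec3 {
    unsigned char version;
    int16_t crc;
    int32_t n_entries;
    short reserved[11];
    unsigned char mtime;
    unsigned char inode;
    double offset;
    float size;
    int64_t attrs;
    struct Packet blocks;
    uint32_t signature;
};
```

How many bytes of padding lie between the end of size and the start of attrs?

Packet: 0..2  f  (2B, 2-aligned); 2..4  -- padding (2B); 4..8  b  (4B, 4-aligned); 8..12  a  (4B, 4-aligned); sizeof = 12, alignof = 4
0..1  version  (1B, 1-aligned)
1..2  -- padding (1B)
2..4  crc  (2B, 2-aligned)
4..8  n_entries  (4B, 4-aligned)
8..30  reserved  (22B, 2-aligned)
30..31  mtime  (1B, 1-aligned)
31..32  inode  (1B, 1-aligned)
32..40  offset  (8B, 8-aligned)
40..44  size  (4B, 4-aligned)
44..48  -- padding (4B)
48..56  attrs  (8B, 8-aligned)

4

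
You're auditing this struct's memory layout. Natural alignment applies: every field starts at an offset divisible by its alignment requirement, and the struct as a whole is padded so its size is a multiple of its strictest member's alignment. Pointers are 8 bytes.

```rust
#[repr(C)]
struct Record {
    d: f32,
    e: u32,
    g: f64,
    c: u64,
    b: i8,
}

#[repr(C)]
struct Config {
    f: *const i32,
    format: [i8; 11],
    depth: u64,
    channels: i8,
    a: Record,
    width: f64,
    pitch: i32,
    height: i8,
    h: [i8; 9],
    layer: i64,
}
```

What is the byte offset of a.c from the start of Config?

Record: 0..4  d  (4B, 4-aligned); 4..8  e  (4B, 4-aligned); 8..16  g  (8B, 8-aligned); 16..24  c  (8B, 8-aligned); 24..25  b  (1B, 1-aligned); 25..32  -- tail padding (7B); sizeof = 32, alignof = 8
0..8  f  (8B, 8-aligned)
8..19  format  (11B, 1-aligned)
19..24  -- padding (5B)
24..32  depth  (8B, 8-aligned)
32..33  channels  (1B, 1-aligned)
33..40  -- padding (7B)
40..72  a  (32B, 8-aligned)
within Record: c at 16
40 + 16 = 56

56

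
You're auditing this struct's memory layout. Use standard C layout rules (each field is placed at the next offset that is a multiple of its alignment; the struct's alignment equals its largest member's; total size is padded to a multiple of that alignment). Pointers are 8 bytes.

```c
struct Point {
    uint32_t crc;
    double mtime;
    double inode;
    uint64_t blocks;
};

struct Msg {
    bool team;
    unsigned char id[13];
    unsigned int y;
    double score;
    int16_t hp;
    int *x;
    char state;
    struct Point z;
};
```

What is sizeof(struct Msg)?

Point: @0: crc [4B, align 4] → 4; +4 pad (align 8); @8: mtime [8B, align 8] → 16; @16: inode [8B, align 8] → 24; @24: blocks [8B, align 8] → 32; size 32, align 8
@0: team [1B, align 1] → 1
@1: id [13B, align 1] → 14
+2 pad (align 4)
@16: y [4B, align 4] → 20
+4 pad (align 8)
@24: score [8B, align 8] → 32
@32: hp [2B, align 2] → 34
+6 pad (align 8)
@40: x [8B, align 8] → 48
@48: state [1B, align 1] → 49
+7 pad (align 8)
@56: z [32B, align 8] → 88
size 88, align 8

88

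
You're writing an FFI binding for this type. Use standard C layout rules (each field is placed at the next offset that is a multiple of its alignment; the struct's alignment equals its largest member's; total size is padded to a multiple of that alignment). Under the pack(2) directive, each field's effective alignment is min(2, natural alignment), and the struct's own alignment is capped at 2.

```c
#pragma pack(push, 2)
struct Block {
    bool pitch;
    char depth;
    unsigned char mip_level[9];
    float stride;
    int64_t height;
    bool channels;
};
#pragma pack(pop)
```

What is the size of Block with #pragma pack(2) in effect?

pitch at 0 (size 1, align 1) → ends 1
depth at 1 (size 1, align 1) → ends 2
mip_level at 2 (size 9, align 1) → ends 11
pad 1 to align 2 for stride
stride at 12 (size 4, align 2) → ends 16
height at 16 (size 8, align 2) → ends 24
channels at 24 (size 1, align 1) → ends 25
tail pad 1 to reach multiple of 2
total 26 bytes, alignment 2

26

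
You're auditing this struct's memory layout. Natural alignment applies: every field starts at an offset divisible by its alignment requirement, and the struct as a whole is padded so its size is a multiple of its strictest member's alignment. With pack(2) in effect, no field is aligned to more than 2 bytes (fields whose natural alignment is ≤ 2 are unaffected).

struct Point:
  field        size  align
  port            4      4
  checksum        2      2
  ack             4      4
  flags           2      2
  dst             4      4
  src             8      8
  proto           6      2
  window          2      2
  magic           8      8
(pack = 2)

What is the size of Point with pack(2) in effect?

40

@0: port [4B, align 2] → 4
@4: checksum [2B, align 2] → 6
@6: ack [4B, align 2] → 10
@10: flags [2B, align 2] → 12
@12: dst [4B, align 2] → 16
@16: src [8B, align 2] → 24
@24: proto [6B, align 2] → 30
@30: window [2B, align 2] → 32
@32: magic [8B, align 2] → 40
size 40, align 2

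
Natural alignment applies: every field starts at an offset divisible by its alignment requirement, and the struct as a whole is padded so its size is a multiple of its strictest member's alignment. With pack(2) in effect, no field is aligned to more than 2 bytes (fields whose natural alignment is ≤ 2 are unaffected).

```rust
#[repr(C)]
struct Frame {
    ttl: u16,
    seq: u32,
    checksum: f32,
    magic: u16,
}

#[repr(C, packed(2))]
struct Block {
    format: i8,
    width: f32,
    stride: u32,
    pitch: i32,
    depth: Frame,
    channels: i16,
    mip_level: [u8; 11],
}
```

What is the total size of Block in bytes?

Frame: 0..2  ttl  (2B, 2-aligned); 2..4  -- padding (2B); 4..8  seq  (4B, 4-aligned); 8..12  checksum  (4B, 4-aligned); 12..14  magic  (2B, 2-aligned); 14..16  -- tail padding (2B); sizeof = 16, alignof = 4
0..1  format  (1B, 1-aligned)
1..2  -- padding (1B)
2..6  width  (4B, 2-aligned)
6..10  stride  (4B, 2-aligned)
10..14  pitch  (4B, 2-aligned)
14..30  depth  (16B, 2-aligned)
30..32  channels  (2B, 2-aligned)
32..43  mip_level  (11B, 1-aligned)
43..44  -- tail padding (1B)
sizeof = 44, alignof = 2

44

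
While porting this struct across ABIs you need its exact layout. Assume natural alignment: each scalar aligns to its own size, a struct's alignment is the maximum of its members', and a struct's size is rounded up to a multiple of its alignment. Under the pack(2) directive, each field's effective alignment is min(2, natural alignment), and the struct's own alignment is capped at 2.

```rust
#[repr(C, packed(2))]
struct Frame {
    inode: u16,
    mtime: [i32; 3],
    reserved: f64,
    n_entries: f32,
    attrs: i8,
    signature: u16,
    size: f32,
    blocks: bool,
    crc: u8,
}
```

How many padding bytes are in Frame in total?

1

0..2  inode  (2B, 2-aligned)
2..14  mtime  (12B, 2-aligned)
14..22  reserved  (8B, 2-aligned)
22..26  n_entries  (4B, 2-aligned)
26..27  attrs  (1B, 1-aligned)
27..28  -- padding (1B)
28..30  signature  (2B, 2-aligned)
30..34  size  (4B, 2-aligned)
34..35  blocks  (1B, 1-aligned)
35..36  crc  (1B, 1-aligned)
sizeof = 36, alignof = 2
data bytes 35, size 36 → padding 1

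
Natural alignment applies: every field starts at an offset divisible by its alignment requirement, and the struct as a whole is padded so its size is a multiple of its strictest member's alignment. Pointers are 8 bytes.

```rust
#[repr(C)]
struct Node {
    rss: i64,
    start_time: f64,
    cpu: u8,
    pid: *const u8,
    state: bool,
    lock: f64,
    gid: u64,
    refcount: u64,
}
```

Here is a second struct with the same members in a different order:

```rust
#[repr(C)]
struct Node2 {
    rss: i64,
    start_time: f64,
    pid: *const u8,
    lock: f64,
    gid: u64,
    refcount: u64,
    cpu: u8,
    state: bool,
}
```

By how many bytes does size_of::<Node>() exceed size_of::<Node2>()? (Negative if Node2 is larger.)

8

@0: rss [8B, align 8] → 8
@8: start_time [8B, align 8] → 16
@16: cpu [1B, align 1] → 17
+7 pad (align 8)
@24: pid [8B, align 8] → 32
@32: state [1B, align 1] → 33
+7 pad (align 8)
@40: lock [8B, align 8] → 48
@48: gid [8B, align 8] → 56
@56: refcount [8B, align 8] → 64
size 64, align 8
— Node2 —
@0: rss [8B, align 8] → 8
@8: start_time [8B, align 8] → 16
@16: pid [8B, align 8] → 24
@24: lock [8B, align 8] → 32
@32: gid [8B, align 8] → 40
@40: refcount [8B, align 8] → 48
@48: cpu [1B, align 1] → 49
@49: state [1B, align 1] → 50
+6 tail pad (align 8)
size 56, align 8
64 − 56 = 8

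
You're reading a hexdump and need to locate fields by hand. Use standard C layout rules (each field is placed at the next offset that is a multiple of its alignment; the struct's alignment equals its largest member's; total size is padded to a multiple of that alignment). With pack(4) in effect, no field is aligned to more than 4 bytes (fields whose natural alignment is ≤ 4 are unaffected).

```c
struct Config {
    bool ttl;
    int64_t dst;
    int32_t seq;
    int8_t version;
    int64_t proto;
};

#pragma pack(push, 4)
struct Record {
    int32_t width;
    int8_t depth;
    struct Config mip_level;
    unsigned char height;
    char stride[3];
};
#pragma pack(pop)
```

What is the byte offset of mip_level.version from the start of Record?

Config: ttl at 0 (size 1, align 1) → ends 1; pad 7 to align 8 for dst; dst at 8 (size 8, align 8) → ends 16; seq at 16 (size 4, align 4) → ends 20; version at 20 (size 1, align 1) → ends 21; pad 3 to align 8 for proto; proto at 24 (size 8, align 8) → ends 32; total 32 bytes, alignment 8
width at 0 (size 4, align 4) → ends 4
depth at 4 (size 1, align 1) → ends 5
pad 3 to align 4 for mip_level
mip_level at 8 (size 32, align 4) → ends 40
within Config: version at 20
8 + 20 = 28

28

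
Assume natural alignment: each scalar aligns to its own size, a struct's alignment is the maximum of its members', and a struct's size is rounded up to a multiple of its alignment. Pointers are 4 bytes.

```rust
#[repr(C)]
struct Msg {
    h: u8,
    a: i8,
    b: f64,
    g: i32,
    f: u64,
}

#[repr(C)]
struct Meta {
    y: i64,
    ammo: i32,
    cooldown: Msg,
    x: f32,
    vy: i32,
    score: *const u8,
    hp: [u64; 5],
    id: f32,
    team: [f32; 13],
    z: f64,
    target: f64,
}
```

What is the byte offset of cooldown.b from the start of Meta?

24

Msg: 0..1  h  (1B, 1-aligned); 1..2  a  (1B, 1-aligned); 2..8  -- padding (6B); 8..16  b  (8B, 8-aligned); 16..20  g  (4B, 4-aligned); 20..24  -- padding (4B); 24..32  f  (8B, 8-aligned); sizeof = 32, alignof = 8
0..8  y  (8B, 8-aligned)
8..12  ammo  (4B, 4-aligned)
12..16  -- padding (4B)
16..48  cooldown  (32B, 8-aligned)
within Msg: b at 8
16 + 8 = 24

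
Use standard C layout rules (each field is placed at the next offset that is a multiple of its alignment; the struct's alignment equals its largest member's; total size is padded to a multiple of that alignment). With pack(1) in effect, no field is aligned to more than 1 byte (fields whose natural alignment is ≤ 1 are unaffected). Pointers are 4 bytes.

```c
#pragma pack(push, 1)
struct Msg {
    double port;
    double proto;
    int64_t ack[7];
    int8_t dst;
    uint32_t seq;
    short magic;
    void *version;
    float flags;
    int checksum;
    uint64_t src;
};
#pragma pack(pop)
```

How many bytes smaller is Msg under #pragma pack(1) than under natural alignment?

natural layout:
  port at 0 (size 8, align 8) → ends 8
  proto at 8 (size 8, align 8) → ends 16
  ack at 16 (size 56, align 8) → ends 72
  dst at 72 (size 1, align 1) → ends 73
  pad 3 to align 4 for seq
  seq at 76 (size 4, align 4) → ends 80
  magic at 80 (size 2, align 2) → ends 82
  pad 2 to align 4 for version
  version at 84 (size 4, align 4) → ends 88
  flags at 88 (size 4, align 4) → ends 92
  checksum at 92 (size 4, align 4) → ends 96
  src at 96 (size 8, align 8) → ends 104
  total 104 bytes, alignment 8
packed(1) layout:
  port at 0 (size 8, align 1) → ends 8
  proto at 8 (size 8, align 1) → ends 16
  ack at 16 (size 56, align 1) → ends 72
  dst at 72 (size 1, align 1) → ends 73
  seq at 73 (size 4, align 1) → ends 77
  magic at 77 (size 2, align 1) → ends 79
  version at 79 (size 4, align 1) → ends 83
  flags at 83 (size 4, align 1) → ends 87
  checksum at 87 (size 4, align 1) → ends 91
  src at 91 (size 8, align 1) → ends 99
  total 99 bytes, alignment 1
104 − 99 = 5

5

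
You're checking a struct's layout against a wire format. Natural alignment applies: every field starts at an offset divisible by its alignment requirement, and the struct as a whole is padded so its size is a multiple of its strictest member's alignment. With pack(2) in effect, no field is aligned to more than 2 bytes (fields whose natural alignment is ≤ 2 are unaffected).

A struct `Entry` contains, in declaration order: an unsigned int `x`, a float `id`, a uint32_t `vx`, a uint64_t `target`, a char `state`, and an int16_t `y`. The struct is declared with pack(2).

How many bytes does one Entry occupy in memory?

0..4  x  (4B, 2-aligned)
4..8  id  (4B, 2-aligned)
8..12  vx  (4B, 2-aligned)
12..20  target  (8B, 2-aligned)
20..21  state  (1B, 1-aligned)
21..22  -- padding (1B)
22..24  y  (2B, 2-aligned)
sizeof = 24, alignof = 2

24 bytes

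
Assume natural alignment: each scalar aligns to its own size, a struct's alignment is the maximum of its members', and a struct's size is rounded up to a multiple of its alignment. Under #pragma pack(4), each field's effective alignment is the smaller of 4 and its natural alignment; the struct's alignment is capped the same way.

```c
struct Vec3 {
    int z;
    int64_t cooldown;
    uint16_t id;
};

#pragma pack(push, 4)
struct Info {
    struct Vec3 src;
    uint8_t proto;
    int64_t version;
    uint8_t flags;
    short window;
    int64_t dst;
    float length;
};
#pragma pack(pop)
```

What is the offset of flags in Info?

Vec3: z at 0 (size 4, align 4) → ends 4; pad 4 to align 8 for cooldown; cooldown at 8 (size 8, align 8) → ends 16; id at 16 (size 2, align 2) → ends 18; tail pad 6 to reach multiple of 8; total 24 bytes, alignment 8
src at 0 (size 24, align 4) → ends 24
proto at 24 (size 1, align 1) → ends 25
pad 3 to align 4 for version
version at 28 (size 8, align 4) → ends 36
flags at 36 (size 1, align 1) → ends 37

36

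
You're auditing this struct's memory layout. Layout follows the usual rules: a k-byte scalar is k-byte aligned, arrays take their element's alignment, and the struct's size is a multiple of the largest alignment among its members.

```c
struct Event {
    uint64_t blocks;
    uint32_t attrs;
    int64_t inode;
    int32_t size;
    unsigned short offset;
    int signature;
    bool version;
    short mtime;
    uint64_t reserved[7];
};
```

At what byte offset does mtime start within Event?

38

@0: blocks [8B, align 8] → 8
@8: attrs [4B, align 4] → 12
+4 pad (align 8)
@16: inode [8B, align 8] → 24
@24: size [4B, align 4] → 28
@28: offset [2B, align 2] → 30
+2 pad (align 4)
@32: signature [4B, align 4] → 36
@36: version [1B, align 1] → 37
+1 pad (align 2)
@38: mtime [2B, align 2] → 40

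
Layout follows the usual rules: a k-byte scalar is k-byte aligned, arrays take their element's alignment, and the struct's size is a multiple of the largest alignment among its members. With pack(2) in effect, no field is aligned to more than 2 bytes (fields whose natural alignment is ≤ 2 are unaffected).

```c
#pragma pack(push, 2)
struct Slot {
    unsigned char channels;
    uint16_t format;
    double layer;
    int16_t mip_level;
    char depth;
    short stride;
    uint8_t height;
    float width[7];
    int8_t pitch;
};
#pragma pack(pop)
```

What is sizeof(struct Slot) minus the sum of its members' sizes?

@0: channels [1B, align 1] → 1
+1 pad (align 2)
@2: format [2B, align 2] → 4
@4: layer [8B, align 2] → 12
@12: mip_level [2B, align 2] → 14
@14: depth [1B, align 1] → 15
+1 pad (align 2)
@16: stride [2B, align 2] → 18
@18: height [1B, align 1] → 19
+1 pad (align 2)
@20: width [28B, align 2] → 48
@48: pitch [1B, align 1] → 49
+1 tail pad (align 2)
size 50, align 2
data bytes 46, size 50 → padding 4

4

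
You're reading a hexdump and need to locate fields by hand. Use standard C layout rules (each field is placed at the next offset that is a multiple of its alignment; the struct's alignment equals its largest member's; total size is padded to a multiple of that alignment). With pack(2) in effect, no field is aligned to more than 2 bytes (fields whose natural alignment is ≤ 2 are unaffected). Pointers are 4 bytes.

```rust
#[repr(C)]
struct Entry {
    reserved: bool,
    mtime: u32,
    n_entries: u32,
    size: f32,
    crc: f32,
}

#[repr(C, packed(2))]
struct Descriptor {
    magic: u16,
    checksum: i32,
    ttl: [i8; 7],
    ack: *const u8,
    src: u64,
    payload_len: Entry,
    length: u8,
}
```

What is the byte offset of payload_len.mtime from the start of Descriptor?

30

Entry: reserved at 0 (size 1, align 1) → ends 1; pad 3 to align 4 for mtime; mtime at 4 (size 4, align 4) → ends 8; n_entries at 8 (size 4, align 4) → ends 12; size at 12 (size 4, align 4) → ends 16; crc at 16 (size 4, align 4) → ends 20; total 20 bytes, alignment 4
magic at 0 (size 2, align 2) → ends 2
checksum at 2 (size 4, align 2) → ends 6
ttl at 6 (size 7, align 1) → ends 13
pad 1 to align 2 for ack
ack at 14 (size 4, align 2) → ends 18
src at 18 (size 8, align 2) → ends 26
payload_len at 26 (size 20, align 2) → ends 46
within Entry: mtime at 4
26 + 4 = 30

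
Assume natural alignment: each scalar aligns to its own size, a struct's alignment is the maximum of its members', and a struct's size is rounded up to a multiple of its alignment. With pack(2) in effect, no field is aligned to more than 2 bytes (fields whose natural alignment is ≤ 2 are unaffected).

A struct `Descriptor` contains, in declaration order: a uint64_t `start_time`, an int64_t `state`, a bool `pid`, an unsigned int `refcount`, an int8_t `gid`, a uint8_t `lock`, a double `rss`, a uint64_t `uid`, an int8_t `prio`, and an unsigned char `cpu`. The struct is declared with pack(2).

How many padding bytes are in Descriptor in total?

0..8  start_time  (8B, 2-aligned)
8..16  state  (8B, 2-aligned)
16..17  pid  (1B, 1-aligned)
17..18  -- padding (1B)
18..22  refcount  (4B, 2-aligned)
22..23  gid  (1B, 1-aligned)
23..24  lock  (1B, 1-aligned)
24..32  rss  (8B, 2-aligned)
32..40  uid  (8B, 2-aligned)
40..41  prio  (1B, 1-aligned)
41..42  cpu  (1B, 1-aligned)
sizeof = 42, alignof = 2
data bytes 41, size 42 → padding 1

1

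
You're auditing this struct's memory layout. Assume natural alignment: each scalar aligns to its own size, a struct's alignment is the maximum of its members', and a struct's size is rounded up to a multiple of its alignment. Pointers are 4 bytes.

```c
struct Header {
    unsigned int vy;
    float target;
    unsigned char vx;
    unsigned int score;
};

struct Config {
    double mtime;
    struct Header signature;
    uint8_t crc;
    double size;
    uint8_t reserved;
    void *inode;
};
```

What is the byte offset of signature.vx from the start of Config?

16

Header: vy at 0 (size 4, align 4) → ends 4; target at 4 (size 4, align 4) → ends 8; vx at 8 (size 1, align 1) → ends 9; pad 3 to align 4 for score; score at 12 (size 4, align 4) → ends 16; total 16 bytes, alignment 4
mtime at 0 (size 8, align 8) → ends 8
signature at 8 (size 16, align 4) → ends 24
within Header: vx at 8
8 + 8 = 16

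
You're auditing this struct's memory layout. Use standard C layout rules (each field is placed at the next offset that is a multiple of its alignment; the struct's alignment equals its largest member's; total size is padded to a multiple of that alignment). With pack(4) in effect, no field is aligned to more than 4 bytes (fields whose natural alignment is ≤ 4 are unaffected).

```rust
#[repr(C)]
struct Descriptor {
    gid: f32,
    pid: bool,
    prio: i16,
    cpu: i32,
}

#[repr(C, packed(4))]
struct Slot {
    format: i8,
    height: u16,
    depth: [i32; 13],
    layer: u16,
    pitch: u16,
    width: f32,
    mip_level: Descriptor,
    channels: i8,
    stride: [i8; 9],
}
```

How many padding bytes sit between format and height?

Descriptor: 0..4  gid  (4B, 4-aligned); 4..5  pid  (1B, 1-aligned); 5..6  -- padding (1B); 6..8  prio  (2B, 2-aligned); 8..12  cpu  (4B, 4-aligned); sizeof = 12, alignof = 4
0..1  format  (1B, 1-aligned)
1..2  -- padding (1B)
2..4  height  (2B, 2-aligned)

1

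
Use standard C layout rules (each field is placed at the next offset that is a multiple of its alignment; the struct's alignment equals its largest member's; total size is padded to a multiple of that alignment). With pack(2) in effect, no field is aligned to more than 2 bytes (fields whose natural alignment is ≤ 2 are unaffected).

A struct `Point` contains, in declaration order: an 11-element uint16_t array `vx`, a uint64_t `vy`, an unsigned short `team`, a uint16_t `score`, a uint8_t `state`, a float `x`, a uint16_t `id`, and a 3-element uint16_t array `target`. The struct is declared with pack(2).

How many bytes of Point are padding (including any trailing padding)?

1

vx at 0 (size 22, align 2) → ends 22
vy at 22 (size 8, align 2) → ends 30
team at 30 (size 2, align 2) → ends 32
score at 32 (size 2, align 2) → ends 34
state at 34 (size 1, align 1) → ends 35
pad 1 to align 2 for x
x at 36 (size 4, align 2) → ends 40
id at 40 (size 2, align 2) → ends 42
target at 42 (size 6, align 2) → ends 48
total 48 bytes, alignment 2
data bytes 47, size 48 → padding 1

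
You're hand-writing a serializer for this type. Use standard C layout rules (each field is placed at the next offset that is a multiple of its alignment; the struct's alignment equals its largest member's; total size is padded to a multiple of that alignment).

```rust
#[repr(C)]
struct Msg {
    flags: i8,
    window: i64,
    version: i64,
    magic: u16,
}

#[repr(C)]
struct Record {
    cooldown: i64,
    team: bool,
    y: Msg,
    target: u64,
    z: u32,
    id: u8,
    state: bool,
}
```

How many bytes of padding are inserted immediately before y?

Msg: @0: flags [1B, align 1] → 1; +7 pad (align 8); @8: window [8B, align 8] → 16; @16: version [8B, align 8] → 24; @24: magic [2B, align 2] → 26; +6 tail pad (align 8); size 32, align 8
@0: cooldown [8B, align 8] → 8
@8: team [1B, align 1] → 9
+7 pad (align 8)
@16: y [32B, align 8] → 48

7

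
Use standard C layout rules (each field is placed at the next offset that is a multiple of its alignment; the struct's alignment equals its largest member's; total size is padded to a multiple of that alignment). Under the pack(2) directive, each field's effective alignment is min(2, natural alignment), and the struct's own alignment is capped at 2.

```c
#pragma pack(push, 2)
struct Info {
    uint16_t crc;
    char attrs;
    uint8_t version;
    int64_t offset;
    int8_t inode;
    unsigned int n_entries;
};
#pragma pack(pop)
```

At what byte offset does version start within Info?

0..2  crc  (2B, 2-aligned)
2..3  attrs  (1B, 1-aligned)
3..4  version  (1B, 1-aligned)

3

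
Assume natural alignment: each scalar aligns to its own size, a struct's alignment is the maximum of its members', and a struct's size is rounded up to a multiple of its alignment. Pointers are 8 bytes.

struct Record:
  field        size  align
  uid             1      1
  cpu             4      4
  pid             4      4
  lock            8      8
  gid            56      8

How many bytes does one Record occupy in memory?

uid at 0 (size 1, align 1) → ends 1
pad 3 to align 4 for cpu
cpu at 4 (size 4, align 4) → ends 8
pid at 8 (size 4, align 4) → ends 12
pad 4 to align 8 for lock
lock at 16 (size 8, align 8) → ends 24
gid at 24 (size 56, align 8) → ends 80
total 80 bytes, alignment 8

80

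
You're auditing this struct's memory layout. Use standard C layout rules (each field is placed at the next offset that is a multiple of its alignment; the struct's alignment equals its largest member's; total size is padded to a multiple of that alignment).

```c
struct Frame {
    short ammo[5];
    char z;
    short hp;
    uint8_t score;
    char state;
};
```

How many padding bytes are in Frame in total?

ammo at 0 (size 10, align 2) → ends 10
z at 10 (size 1, align 1) → ends 11
pad 1 to align 2 for hp
hp at 12 (size 2, align 2) → ends 14
score at 14 (size 1, align 1) → ends 15
state at 15 (size 1, align 1) → ends 16
total 16 bytes, alignment 2
data bytes 15, size 16 → padding 1

1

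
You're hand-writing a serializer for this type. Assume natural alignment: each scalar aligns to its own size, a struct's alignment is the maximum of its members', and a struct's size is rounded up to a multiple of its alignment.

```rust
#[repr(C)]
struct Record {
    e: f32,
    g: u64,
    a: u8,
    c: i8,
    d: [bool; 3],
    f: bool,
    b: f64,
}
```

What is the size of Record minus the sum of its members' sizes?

e at 0 (size 4, align 4) → ends 4
pad 4 to align 8 for g
g at 8 (size 8, align 8) → ends 16
a at 16 (size 1, align 1) → ends 17
c at 17 (size 1, align 1) → ends 18
d at 18 (size 3, align 1) → ends 21
f at 21 (size 1, align 1) → ends 22
pad 2 to align 8 for b
b at 24 (size 8, align 8) → ends 32
total 32 bytes, alignment 8
data bytes 26, size 32 → padding 6

6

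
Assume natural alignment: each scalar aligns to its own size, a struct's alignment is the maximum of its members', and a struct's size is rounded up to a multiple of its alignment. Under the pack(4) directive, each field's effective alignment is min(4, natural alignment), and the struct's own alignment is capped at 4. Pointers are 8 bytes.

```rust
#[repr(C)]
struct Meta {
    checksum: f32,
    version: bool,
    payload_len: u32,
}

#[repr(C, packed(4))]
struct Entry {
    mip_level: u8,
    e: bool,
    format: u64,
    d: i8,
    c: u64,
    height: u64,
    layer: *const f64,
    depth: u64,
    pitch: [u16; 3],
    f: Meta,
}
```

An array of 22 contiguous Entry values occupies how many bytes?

Meta: @0: checksum [4B, align 4] → 4; @4: version [1B, align 1] → 5; +3 pad (align 4); @8: payload_len [4B, align 4] → 12; size 12, align 4
@0: mip_level [1B, align 1] → 1
@1: e [1B, align 1] → 2
+2 pad (align 4)
@4: format [8B, align 4] → 12
@12: d [1B, align 1] → 13
+3 pad (align 4)
@16: c [8B, align 4] → 24
@24: height [8B, align 4] → 32
@32: layer [8B, align 4] → 40
@40: depth [8B, align 4] → 48
@48: pitch [6B, align 2] → 54
+2 pad (align 4)
@56: f [12B, align 4] → 68
size 68, align 4
array of 22: 22 × 68 = 1496

1496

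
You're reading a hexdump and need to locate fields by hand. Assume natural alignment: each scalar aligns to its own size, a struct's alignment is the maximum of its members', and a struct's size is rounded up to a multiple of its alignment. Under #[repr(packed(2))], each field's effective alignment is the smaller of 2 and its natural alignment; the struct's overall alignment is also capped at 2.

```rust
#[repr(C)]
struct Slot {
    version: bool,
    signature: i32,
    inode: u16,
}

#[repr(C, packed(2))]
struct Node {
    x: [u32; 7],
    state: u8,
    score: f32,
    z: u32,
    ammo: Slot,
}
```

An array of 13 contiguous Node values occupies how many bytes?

Slot: 0..1  version  (1B, 1-aligned); 1..4  -- padding (3B); 4..8  signature  (4B, 4-aligned); 8..10  inode  (2B, 2-aligned); 10..12  -- tail padding (2B); sizeof = 12, alignof = 4
0..28  x  (28B, 2-aligned)
28..29  state  (1B, 1-aligned)
29..30  -- padding (1B)
30..34  score  (4B, 2-aligned)
34..38  z  (4B, 2-aligned)
38..50  ammo  (12B, 2-aligned)
sizeof = 50, alignof = 2
array of 13: 13 × 50 = 650

650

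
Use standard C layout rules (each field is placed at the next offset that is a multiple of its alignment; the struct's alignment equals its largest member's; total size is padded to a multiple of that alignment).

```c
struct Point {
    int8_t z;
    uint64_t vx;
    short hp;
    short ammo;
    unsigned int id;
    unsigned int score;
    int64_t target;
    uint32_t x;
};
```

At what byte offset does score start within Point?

0..1  z  (1B, 1-aligned)
1..8  -- padding (7B)
8..16  vx  (8B, 8-aligned)
16..18  hp  (2B, 2-aligned)
18..20  ammo  (2B, 2-aligned)
20..24  id  (4B, 4-aligned)
24..28  score  (4B, 4-aligned)

24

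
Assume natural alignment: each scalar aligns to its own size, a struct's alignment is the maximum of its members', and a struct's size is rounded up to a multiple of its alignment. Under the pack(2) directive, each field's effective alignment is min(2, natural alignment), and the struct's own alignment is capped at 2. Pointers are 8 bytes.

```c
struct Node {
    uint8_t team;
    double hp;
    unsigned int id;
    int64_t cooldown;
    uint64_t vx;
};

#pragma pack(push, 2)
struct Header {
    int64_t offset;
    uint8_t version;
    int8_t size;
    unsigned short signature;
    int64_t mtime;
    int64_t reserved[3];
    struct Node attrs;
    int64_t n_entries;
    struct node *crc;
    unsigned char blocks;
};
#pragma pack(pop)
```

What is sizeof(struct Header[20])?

Node: @0: team [1B, align 1] → 1; +7 pad (align 8); @8: hp [8B, align 8] → 16; @16: id [4B, align 4] → 20; +4 pad (align 8); @24: cooldown [8B, align 8] → 32; @32: vx [8B, align 8] → 40; size 40, align 8
@0: offset [8B, align 2] → 8
@8: version [1B, align 1] → 9
@9: size [1B, align 1] → 10
@10: signature [2B, align 2] → 12
@12: mtime [8B, align 2] → 20
@20: reserved [24B, align 2] → 44
@44: attrs [40B, align 2] → 84
@84: n_entries [8B, align 2] → 92
@92: crc [8B, align 2] → 100
@100: blocks [1B, align 1] → 101
+1 tail pad (align 2)
size 102, align 2
array of 20: 20 × 102 = 2040

2040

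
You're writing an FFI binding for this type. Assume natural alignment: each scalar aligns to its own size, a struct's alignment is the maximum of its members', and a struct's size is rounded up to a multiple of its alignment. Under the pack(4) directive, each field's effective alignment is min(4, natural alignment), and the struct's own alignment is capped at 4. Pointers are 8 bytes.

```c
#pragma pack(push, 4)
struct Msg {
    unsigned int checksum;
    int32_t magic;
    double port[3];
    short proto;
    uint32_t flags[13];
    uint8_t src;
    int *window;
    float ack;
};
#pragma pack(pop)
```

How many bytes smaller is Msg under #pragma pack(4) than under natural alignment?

8

natural layout:
  @0: checksum [4B, align 4] → 4
  @4: magic [4B, align 4] → 8
  @8: port [24B, align 8] → 32
  @32: proto [2B, align 2] → 34
  +2 pad (align 4)
  @36: flags [52B, align 4] → 88
  @88: src [1B, align 1] → 89
  +7 pad (align 8)
  @96: window [8B, align 8] → 104
  @104: ack [4B, align 4] → 108
  +4 tail pad (align 8)
  size 112, align 8
packed(4) layout:
  @0: checksum [4B, align 4] → 4
  @4: magic [4B, align 4] → 8
  @8: port [24B, align 4] → 32
  @32: proto [2B, align 2] → 34
  +2 pad (align 4)
  @36: flags [52B, align 4] → 88
  @88: src [1B, align 1] → 89
  +3 pad (align 4)
  @92: window [8B, align 4] → 100
  @100: ack [4B, align 4] → 104
  size 104, align 4
112 − 104 = 8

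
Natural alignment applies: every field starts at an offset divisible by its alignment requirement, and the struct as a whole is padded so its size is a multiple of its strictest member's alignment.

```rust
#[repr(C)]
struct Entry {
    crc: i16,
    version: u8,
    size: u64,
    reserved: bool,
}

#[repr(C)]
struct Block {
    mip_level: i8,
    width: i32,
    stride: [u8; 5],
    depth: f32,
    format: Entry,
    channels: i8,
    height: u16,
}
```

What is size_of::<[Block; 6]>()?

Entry: crc at 0 (size 2, align 2) → ends 2; version at 2 (size 1, align 1) → ends 3; pad 5 to align 8 for size; size at 8 (size 8, align 8) → ends 16; reserved at 16 (size 1, align 1) → ends 17; tail pad 7 to reach multiple of 8; total 24 bytes, alignment 8
mip_level at 0 (size 1, align 1) → ends 1
pad 3 to align 4 for width
width at 4 (size 4, align 4) → ends 8
stride at 8 (size 5, align 1) → ends 13
pad 3 to align 4 for depth
depth at 16 (size 4, align 4) → ends 20
pad 4 to align 8 for format
format at 24 (size 24, align 8) → ends 48
channels at 48 (size 1, align 1) → ends 49
pad 1 to align 2 for height
height at 50 (size 2, align 2) → ends 52
tail pad 4 to reach multiple of 8
total 56 bytes, alignment 8
array of 6: 6 × 56 = 336

336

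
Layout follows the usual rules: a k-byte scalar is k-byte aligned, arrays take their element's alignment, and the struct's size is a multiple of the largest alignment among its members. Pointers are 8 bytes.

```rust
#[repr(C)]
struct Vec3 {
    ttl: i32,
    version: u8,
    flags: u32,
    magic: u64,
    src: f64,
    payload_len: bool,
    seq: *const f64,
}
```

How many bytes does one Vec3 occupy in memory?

0..4  ttl  (4B, 4-aligned)
4..5  version  (1B, 1-aligned)
5..8  -- padding (3B)
8..12  flags  (4B, 4-aligned)
12..16  -- padding (4B)
16..24  magic  (8B, 8-aligned)
24..32  src  (8B, 8-aligned)
32..33  payload_len  (1B, 1-aligned)
33..40  -- padding (7B)
40..48  seq  (8B, 8-aligned)
sizeof = 48, alignof = 8

48 bytes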